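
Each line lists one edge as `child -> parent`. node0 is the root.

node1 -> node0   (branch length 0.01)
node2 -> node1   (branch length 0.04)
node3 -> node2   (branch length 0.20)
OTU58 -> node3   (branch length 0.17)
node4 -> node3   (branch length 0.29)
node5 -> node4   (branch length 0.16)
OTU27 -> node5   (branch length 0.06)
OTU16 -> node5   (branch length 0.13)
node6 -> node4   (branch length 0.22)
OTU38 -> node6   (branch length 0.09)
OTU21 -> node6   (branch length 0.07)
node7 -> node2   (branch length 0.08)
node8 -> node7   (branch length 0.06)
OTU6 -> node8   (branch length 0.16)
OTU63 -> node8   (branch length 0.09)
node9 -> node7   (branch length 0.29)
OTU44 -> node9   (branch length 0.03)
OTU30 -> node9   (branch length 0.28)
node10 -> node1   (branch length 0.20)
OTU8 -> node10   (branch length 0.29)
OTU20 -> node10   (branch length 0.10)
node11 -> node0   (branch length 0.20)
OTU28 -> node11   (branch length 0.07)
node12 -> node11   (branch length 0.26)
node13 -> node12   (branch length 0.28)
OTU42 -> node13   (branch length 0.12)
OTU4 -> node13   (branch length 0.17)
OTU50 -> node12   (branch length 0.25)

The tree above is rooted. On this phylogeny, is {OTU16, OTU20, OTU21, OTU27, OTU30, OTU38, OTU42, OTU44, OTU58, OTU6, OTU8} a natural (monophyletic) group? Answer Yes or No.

No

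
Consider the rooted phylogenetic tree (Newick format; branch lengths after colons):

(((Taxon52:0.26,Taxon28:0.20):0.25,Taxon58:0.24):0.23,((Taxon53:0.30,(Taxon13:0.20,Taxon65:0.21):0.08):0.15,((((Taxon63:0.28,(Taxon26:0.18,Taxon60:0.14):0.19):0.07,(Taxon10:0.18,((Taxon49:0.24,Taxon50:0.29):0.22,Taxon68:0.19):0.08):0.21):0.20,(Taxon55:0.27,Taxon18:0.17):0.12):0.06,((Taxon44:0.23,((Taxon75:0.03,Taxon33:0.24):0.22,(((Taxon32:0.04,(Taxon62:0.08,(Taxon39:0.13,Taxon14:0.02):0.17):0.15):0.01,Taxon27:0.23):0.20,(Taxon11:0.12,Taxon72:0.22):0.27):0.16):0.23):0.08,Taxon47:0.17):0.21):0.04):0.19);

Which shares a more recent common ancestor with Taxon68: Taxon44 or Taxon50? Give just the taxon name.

Taxon50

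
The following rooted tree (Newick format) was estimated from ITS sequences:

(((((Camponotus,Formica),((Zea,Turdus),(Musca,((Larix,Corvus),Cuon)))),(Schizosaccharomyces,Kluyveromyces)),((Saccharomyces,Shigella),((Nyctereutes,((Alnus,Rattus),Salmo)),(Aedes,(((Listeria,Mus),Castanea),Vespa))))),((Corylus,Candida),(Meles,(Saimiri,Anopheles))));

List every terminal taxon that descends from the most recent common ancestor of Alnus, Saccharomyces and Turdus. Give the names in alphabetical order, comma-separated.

Tracing Alnus: it sits inside (Alnus,Rattus).
Tracing Saccharomyces: it sits inside (Saccharomyces,Shigella).
Tracing Turdus: it sits inside (Zea,Turdus).
The smallest clade enclosing all 3 is ((((Camponotus,Formica),((Zea,Turdus),(Musca,((Larix,Corvus),Cuon)))),(Schizosaccharomyces,Kluyveromyces)),((Saccharomyces,Shigella),((Nyctereutes,((Alnus,Rattus),Salmo)),(Aedes,(((Listeria,Mus),Castanea),Vespa))))); the answer is its 21 terminal taxa in alphabetical order.

Aedes, Alnus, Camponotus, Castanea, Corvus, Cuon, Formica, Kluyveromyces, Larix, Listeria, Mus, Musca, Nyctereutes, Rattus, Saccharomyces, Salmo, Schizosaccharomyces, Shigella, Turdus, Vespa, Zea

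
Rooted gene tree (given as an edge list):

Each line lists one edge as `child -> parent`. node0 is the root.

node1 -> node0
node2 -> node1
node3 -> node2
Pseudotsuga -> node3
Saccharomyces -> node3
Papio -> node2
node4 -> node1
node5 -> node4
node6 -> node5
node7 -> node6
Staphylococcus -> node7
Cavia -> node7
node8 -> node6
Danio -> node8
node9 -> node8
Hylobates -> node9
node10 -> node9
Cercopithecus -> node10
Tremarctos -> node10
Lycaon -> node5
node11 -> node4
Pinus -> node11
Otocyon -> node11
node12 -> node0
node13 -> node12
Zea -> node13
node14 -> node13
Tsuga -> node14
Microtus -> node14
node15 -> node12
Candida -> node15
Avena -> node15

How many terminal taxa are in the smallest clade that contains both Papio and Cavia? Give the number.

12

The MRCA of Papio and Cavia is the node subtending (((Pseudotsuga,Saccharomyces),Papio),((((Staphylococcus,Cavia),(Danio,(Hylobates,(Cercopithecus,Tremarctos)))),Lycaon),(Pinus,Otocyon))).
That clade contains 12 terminal taxa: Cavia, Cercopithecus, Danio, Hylobates, Lycaon, Otocyon, Papio, Pinus, Pseudotsuga, Saccharomyces, Staphylococcus, Tremarctos.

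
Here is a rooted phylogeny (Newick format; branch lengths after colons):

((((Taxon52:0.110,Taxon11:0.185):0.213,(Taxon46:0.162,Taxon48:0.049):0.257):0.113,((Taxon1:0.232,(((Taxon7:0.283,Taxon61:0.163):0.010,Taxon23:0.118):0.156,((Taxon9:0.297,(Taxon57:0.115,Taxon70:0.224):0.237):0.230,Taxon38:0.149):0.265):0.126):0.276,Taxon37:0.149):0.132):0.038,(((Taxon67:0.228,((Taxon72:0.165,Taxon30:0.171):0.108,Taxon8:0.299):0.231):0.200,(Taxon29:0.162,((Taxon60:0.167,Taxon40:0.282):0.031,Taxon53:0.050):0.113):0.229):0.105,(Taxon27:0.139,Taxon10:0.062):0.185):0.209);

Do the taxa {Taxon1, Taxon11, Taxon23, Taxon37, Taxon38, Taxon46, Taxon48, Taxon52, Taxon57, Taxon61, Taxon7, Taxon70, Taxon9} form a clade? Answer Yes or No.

Yes

The most recent common ancestor of these taxa subtends (((Taxon52,Taxon11),(Taxon46,Taxon48)),((Taxon1,(((Taxon7,Taxon61),Taxon23),((Taxon9,(Taxon57,Taxon70)),Taxon38))),Taxon37)).
That clade has exactly 13 tips — every listed taxon and nothing else — so the group is monophyletic.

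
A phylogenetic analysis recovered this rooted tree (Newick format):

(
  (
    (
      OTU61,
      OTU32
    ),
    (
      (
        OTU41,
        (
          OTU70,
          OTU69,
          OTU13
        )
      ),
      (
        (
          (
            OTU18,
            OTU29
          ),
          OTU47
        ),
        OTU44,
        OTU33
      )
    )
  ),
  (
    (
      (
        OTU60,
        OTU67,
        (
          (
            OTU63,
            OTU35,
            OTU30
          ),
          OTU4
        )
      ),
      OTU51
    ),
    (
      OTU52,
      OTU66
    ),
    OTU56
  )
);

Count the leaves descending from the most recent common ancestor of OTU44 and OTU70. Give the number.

The MRCA of OTU44 and OTU70 is the node subtending ((OTU41,(OTU70,OTU69,OTU13)),(((OTU18,OTU29),OTU47),OTU44,OTU33)).
That clade contains 9 terminal taxa: OTU13, OTU18, OTU29, OTU33, OTU41, OTU44, OTU47, OTU69, OTU70.

9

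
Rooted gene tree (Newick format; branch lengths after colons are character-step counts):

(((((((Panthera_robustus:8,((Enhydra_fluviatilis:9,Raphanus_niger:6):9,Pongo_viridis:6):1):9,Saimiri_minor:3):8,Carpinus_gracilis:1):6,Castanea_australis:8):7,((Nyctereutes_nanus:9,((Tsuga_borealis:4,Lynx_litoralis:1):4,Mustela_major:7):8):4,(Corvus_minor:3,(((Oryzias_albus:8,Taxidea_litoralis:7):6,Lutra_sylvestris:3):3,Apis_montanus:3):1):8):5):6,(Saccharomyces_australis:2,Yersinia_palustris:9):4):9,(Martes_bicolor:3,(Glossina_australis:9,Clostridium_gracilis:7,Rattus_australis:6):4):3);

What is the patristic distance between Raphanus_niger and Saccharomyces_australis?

58

The path runs Raphanus_niger → … → MRCA → … → Saccharomyces_australis; the MRCA is the node subtending ((((((Panthera_robustus,((Enhydra_fluviatilis,Raphanus_niger),Pongo_viridis)),Saimiri_minor),Carpinus_gracilis),Castanea_australis),((Nyctereutes_nanus,((Tsuga_borealis,Lynx_litoralis),Mustela_major)),(Corvus_minor,(((Oryzias_albus,Taxidea_litoralis),Lutra_sylvestris),Apis_montanus)))),(Saccharomyces_australis,Yersinia_palustris)).
Branch lengths along that path: 6 + 9 + 1 + 9 + 8 + 6 + 7 + 6 + 4 + 2 = 58.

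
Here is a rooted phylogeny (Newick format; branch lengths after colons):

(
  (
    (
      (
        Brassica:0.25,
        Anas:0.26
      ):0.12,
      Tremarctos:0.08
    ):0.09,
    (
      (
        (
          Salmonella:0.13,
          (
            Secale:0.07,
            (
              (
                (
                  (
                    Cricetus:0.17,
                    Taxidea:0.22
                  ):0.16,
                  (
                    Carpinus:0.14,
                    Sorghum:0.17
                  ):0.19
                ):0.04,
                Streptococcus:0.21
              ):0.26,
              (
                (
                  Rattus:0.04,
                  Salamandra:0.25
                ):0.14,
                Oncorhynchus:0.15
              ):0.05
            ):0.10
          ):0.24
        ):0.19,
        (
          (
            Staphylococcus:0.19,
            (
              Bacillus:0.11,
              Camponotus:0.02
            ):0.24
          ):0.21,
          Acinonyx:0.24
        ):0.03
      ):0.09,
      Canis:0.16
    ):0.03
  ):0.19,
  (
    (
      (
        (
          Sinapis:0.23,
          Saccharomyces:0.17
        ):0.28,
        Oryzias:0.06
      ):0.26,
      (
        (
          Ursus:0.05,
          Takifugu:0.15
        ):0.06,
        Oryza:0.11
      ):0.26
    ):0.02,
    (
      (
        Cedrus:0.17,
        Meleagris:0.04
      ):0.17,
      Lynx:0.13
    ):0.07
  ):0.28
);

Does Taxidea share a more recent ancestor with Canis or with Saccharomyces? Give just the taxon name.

Canis

The MRCA of Taxidea and Canis subtends (((Salmonella,(Secale,((((Cricetus,Taxidea),(Carpinus,Sorghum)),Streptococcus),((Rattus,Salamandra),Oncorhynchus)))),((Staphylococcus,(Bacillus,Camponotus)),Acinonyx)),Canis) (15 taxa).
The MRCA of Taxidea and Saccharomyces is the root, subtending the entire tree (27 taxa).
The first is nested inside the second, so Taxidea shares a more recent common ancestor with Canis.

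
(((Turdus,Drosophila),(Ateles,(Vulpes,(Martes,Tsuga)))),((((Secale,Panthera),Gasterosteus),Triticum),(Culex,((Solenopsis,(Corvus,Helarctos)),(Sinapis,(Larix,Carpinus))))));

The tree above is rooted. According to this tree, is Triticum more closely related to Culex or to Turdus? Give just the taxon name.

Culex

The MRCA of Triticum and Culex subtends ((((Secale,Panthera),Gasterosteus),Triticum),(Culex,((Solenopsis,(Corvus,Helarctos)),(Sinapis,(Larix,Carpinus))))) (11 taxa).
The MRCA of Triticum and Turdus is the root, subtending the entire tree (17 taxa).
The first is nested inside the second, so Triticum shares a more recent common ancestor with Culex.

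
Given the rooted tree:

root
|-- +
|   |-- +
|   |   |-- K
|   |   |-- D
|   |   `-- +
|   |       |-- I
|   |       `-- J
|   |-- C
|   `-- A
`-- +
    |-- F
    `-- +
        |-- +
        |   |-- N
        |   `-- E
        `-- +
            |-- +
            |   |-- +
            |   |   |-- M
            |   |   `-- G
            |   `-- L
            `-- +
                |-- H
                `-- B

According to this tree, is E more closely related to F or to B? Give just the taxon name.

The MRCA of E and B subtends ((N,E),(((M,G),L),(H,B))) (7 taxa).
The MRCA of E and F subtends (F,((N,E),(((M,G),L),(H,B)))) (8 taxa).
The first is nested inside the second, so E shares a more recent common ancestor with B.

B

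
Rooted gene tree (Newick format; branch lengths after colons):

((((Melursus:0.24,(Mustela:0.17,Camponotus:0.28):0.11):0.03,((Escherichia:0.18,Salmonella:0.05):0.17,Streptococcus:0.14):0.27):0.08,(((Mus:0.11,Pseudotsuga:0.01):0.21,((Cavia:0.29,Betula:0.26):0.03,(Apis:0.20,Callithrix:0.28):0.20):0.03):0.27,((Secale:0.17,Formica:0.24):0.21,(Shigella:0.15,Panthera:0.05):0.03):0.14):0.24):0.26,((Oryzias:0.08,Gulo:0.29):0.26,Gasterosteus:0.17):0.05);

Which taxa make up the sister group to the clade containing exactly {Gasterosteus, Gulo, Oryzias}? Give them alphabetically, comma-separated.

The clade containing exactly {Gasterosteus, Gulo, Oryzias} attaches directly to the root of the tree.
The other lineage descending from that same node — the sister group — is (((Melursus,(Mustela,Camponotus)),((Escherichia,Salmonella),Streptococcus)),(((Mus,Pseudotsuga),((Cavia,Betula),(Apis,Callithrix))),((Secale,Formica),(Shigella,Panthera)))); its 16 tips in alphabetical order are the answer.

Apis, Betula, Callithrix, Camponotus, Cavia, Escherichia, Formica, Melursus, Mus, Mustela, Panthera, Pseudotsuga, Salmonella, Secale, Shigella, Streptococcus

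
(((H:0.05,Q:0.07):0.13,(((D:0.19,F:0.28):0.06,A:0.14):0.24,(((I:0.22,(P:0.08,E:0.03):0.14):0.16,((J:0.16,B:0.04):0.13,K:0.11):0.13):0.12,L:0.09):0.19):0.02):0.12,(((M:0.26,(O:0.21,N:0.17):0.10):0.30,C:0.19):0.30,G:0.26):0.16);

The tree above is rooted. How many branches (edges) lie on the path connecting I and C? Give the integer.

The MRCA of I and C is the root of the tree.
From I up to that node: 6 branches. From C up to the same node: 3 branches. Total: 6 + 3 = 9.

9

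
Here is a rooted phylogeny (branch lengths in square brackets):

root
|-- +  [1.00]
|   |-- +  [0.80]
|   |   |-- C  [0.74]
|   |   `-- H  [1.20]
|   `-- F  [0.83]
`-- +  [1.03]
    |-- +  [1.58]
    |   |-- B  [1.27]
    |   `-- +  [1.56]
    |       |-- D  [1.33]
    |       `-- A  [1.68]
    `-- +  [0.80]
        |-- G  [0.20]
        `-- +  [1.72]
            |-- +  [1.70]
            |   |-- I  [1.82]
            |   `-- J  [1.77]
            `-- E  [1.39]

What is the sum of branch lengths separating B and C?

6.42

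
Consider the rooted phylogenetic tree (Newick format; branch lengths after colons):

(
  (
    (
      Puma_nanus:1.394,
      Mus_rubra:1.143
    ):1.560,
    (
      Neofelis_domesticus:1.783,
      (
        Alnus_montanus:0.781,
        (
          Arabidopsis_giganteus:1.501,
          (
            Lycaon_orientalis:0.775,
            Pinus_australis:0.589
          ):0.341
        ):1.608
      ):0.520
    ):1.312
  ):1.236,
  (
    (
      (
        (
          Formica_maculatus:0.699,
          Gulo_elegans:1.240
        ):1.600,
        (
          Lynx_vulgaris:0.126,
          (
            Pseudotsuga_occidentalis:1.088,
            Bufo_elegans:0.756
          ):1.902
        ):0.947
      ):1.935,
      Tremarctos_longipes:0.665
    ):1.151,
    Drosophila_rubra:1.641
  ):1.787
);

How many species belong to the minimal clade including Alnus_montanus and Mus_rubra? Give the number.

The MRCA of Alnus_montanus and Mus_rubra is the node subtending ((Puma_nanus,Mus_rubra),(Neofelis_domesticus,(Alnus_montanus,(Arabidopsis_giganteus,(Lycaon_orientalis,Pinus_australis))))).
That clade contains 7 terminal taxa: Alnus_montanus, Arabidopsis_giganteus, Lycaon_orientalis, Mus_rubra, Neofelis_domesticus, Pinus_australis, Puma_nanus.

7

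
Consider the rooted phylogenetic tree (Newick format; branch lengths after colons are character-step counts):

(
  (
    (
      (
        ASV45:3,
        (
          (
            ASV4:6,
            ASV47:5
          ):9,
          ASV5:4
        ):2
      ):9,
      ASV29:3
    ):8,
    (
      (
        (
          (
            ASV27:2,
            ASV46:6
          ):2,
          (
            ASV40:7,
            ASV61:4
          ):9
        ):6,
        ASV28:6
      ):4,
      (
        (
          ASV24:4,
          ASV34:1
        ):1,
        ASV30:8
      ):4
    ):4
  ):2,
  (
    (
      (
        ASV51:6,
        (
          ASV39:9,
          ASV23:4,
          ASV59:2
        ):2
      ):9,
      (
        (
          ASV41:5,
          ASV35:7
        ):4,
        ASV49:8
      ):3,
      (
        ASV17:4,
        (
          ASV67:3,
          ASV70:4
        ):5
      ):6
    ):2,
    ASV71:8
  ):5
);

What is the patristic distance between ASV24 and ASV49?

The path runs ASV24 → … → MRCA → … → ASV49; the MRCA is the root of the tree.
Branch lengths along that path: 4 + 1 + 4 + 4 + 2 + 5 + 2 + 3 + 8 = 33.

33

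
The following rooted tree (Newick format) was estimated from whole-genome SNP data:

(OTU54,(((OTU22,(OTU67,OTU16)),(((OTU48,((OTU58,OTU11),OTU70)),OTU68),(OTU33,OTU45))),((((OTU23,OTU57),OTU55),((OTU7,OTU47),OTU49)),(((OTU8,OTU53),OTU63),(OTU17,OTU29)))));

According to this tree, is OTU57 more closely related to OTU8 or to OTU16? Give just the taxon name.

The MRCA of OTU57 and OTU8 subtends ((((OTU23,OTU57),OTU55),((OTU7,OTU47),OTU49)),(((OTU8,OTU53),OTU63),(OTU17,OTU29))) (11 taxa).
The MRCA of OTU57 and OTU16 subtends (((OTU22,(OTU67,OTU16)),(((OTU48,((OTU58,OTU11),OTU70)),OTU68),(OTU33,OTU45))),((((OTU23,OTU57),OTU55),((OTU7,OTU47),OTU49)),(((OTU8,OTU53),OTU63),(OTU17,OTU29)))) (21 taxa).
The first is nested inside the second, so OTU57 shares a more recent common ancestor with OTU8.

OTU8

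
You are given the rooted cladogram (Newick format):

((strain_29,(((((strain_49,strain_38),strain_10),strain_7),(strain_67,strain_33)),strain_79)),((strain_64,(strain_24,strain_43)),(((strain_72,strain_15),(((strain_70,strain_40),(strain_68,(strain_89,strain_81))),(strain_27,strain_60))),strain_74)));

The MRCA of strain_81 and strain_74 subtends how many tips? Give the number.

10

The MRCA of strain_81 and strain_74 is the node subtending (((strain_72,strain_15),(((strain_70,strain_40),(strain_68,(strain_89,strain_81))),(strain_27,strain_60))),strain_74).
That clade contains 10 terminal taxa: strain_15, strain_27, strain_40, strain_60, strain_68, strain_70, strain_72, strain_74, strain_81, strain_89.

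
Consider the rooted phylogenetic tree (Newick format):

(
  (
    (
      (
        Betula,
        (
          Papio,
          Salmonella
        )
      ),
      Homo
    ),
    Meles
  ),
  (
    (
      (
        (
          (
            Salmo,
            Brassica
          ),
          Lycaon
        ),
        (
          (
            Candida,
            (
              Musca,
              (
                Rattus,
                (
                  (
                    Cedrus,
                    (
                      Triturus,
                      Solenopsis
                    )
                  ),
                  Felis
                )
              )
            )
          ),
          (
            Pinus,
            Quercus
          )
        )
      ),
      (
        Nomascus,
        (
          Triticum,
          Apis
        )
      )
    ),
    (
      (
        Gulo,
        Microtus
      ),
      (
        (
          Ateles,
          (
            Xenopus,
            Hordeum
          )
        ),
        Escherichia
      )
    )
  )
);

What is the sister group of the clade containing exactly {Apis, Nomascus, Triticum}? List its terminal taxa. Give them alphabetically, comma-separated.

Brassica, Candida, Cedrus, Felis, Lycaon, Musca, Pinus, Quercus, Rattus, Salmo, Solenopsis, Triturus

The clade containing exactly {Apis, Nomascus, Triticum} attaches to the tree at the node subtending ((((Salmo,Brassica),Lycaon),((Candida,(Musca,(Rattus,((Cedrus,(Triturus,Solenopsis)),Felis)))),(Pinus,Quercus))),(Nomascus,(Triticum,Apis))).
The other lineage descending from that same node — the sister group — is (((Salmo,Brassica),Lycaon),((Candida,(Musca,(Rattus,((Cedrus,(Triturus,Solenopsis)),Felis)))),(Pinus,Quercus))); its 12 tips in alphabetical order are the answer.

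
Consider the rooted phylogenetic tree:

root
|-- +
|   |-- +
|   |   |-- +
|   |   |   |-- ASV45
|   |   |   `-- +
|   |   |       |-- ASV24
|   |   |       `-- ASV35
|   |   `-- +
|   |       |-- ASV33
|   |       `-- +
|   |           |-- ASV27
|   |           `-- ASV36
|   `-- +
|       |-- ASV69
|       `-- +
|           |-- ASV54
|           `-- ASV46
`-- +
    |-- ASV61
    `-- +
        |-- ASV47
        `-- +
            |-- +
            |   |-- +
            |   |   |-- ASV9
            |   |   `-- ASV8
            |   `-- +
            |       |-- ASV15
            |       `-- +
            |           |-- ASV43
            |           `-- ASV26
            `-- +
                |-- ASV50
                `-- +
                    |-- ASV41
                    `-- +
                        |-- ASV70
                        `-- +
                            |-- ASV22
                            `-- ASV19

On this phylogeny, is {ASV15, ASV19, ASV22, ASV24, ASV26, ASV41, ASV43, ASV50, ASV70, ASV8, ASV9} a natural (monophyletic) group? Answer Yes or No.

No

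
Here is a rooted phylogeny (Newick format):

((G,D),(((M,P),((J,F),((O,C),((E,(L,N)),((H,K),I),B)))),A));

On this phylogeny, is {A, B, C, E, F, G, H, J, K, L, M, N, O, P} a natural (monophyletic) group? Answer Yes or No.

The MRCA of the listed taxa is the root, so the smallest clade containing them is the whole tree.
That clade also contains D, I, which are not in the proposed group, so the group is not monophyletic.

No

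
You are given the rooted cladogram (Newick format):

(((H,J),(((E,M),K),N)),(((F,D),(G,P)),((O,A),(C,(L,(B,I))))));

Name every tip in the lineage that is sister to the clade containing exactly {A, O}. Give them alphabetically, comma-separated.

The clade containing exactly {A, O} attaches to the tree at the node subtending ((O,A),(C,(L,(B,I)))).
The other lineage descending from that same node — the sister group — is (C,(L,(B,I))); its 4 tips in alphabetical order are the answer.

B, C, I, L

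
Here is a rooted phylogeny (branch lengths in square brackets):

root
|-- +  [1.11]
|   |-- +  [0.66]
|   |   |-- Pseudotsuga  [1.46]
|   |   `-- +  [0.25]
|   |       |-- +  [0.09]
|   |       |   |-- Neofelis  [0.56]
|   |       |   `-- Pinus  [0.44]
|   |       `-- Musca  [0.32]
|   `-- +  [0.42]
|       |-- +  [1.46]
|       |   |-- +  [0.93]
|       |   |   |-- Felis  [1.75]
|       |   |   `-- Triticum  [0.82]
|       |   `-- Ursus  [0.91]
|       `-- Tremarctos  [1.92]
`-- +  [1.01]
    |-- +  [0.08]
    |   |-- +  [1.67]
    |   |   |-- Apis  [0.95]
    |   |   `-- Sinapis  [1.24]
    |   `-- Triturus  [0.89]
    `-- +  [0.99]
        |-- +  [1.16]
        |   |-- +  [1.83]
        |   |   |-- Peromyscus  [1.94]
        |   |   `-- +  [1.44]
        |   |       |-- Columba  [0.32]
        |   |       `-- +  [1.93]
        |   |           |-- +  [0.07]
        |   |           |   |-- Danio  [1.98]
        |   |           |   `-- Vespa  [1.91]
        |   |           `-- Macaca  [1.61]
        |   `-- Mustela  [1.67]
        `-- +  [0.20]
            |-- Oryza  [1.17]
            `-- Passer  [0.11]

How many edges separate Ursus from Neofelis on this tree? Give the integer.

7

The MRCA of Ursus and Neofelis is the node subtending ((Pseudotsuga,((Neofelis,Pinus),Musca)),(((Felis,Triticum),Ursus),Tremarctos)).
From Ursus up to that node: 3 branches. From Neofelis up to the same node: 4 branches. Total: 3 + 4 = 7.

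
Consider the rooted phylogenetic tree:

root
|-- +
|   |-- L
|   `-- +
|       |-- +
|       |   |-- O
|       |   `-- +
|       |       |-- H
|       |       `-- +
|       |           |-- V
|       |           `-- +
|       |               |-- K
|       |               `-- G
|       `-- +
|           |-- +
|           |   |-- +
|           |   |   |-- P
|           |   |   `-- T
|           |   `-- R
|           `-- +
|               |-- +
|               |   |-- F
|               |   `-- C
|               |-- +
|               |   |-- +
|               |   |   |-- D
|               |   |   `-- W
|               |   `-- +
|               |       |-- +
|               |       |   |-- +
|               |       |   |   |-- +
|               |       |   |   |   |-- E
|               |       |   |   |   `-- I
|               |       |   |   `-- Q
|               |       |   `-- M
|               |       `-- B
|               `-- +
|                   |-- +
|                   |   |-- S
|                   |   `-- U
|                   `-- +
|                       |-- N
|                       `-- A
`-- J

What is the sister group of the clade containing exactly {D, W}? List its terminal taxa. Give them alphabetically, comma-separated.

The clade containing exactly {D, W} attaches to the tree at the node subtending ((D,W),((((E,I),Q),M),B)).
The other lineage descending from that same node — the sister group — is ((((E,I),Q),M),B); its 5 tips in alphabetical order are the answer.

B, E, I, M, Q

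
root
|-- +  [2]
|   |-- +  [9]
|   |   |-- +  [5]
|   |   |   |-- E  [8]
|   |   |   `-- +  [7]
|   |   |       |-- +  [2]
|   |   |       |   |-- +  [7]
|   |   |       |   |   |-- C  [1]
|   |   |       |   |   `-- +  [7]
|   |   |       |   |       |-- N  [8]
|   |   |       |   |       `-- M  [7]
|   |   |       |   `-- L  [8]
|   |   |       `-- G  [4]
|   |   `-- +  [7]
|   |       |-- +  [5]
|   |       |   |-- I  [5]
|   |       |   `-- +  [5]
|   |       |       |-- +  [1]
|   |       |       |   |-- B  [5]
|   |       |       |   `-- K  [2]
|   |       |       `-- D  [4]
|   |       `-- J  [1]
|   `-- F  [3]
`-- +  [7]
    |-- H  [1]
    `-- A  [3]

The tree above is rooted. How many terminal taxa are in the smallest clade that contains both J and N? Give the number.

The MRCA of J and N is the node subtending ((E,(((C,(N,M)),L),G)),((I,((B,K),D)),J)).
That clade contains 11 terminal taxa: B, C, D, E, G, I, J, K, L, M, N.

11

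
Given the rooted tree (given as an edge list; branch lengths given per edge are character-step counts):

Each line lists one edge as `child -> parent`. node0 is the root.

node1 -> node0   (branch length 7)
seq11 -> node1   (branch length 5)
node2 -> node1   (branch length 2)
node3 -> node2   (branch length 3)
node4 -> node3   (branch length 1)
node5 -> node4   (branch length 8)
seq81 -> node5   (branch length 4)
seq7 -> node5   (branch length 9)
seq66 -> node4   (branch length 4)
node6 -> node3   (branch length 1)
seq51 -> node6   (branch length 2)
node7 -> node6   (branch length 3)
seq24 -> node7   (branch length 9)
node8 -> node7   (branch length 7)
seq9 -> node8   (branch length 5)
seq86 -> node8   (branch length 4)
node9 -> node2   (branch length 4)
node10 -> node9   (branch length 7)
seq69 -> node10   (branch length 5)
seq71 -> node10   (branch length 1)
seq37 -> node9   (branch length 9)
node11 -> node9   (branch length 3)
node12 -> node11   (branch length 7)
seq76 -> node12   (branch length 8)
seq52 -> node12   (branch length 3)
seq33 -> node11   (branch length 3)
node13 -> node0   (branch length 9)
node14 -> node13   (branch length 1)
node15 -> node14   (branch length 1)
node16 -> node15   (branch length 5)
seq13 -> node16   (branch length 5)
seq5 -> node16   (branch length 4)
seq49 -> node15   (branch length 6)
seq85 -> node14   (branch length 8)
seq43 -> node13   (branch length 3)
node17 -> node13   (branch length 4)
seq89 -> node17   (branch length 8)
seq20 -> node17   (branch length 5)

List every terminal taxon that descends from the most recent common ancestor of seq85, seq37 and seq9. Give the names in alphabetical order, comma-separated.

seq11, seq13, seq20, seq24, seq33, seq37, seq43, seq49, seq5, seq51, seq52, seq66, seq69, seq7, seq71, seq76, seq81, seq85, seq86, seq89, seq9

Tracing seq85: it sits inside (((seq13,seq5),seq49),seq85).
Tracing seq37: it sits inside ((seq69,seq71),seq37,((seq76,seq52),seq33)).
Tracing seq9: it sits inside (seq9,seq86).
The smallest clade enclosing all 3 is the whole tree (their MRCA is the root), so the answer is all 21 tips in alphabetical order.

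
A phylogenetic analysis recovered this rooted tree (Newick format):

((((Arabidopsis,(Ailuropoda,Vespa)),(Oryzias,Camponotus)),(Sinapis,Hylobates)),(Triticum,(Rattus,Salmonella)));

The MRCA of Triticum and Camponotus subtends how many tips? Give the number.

10

The MRCA of Triticum and Camponotus is the root, so the clade is the entire tree.
That clade contains 10 terminal taxa: Ailuropoda, Arabidopsis, Camponotus, Hylobates, Oryzias, Rattus, Salmonella, Sinapis, Triticum, Vespa.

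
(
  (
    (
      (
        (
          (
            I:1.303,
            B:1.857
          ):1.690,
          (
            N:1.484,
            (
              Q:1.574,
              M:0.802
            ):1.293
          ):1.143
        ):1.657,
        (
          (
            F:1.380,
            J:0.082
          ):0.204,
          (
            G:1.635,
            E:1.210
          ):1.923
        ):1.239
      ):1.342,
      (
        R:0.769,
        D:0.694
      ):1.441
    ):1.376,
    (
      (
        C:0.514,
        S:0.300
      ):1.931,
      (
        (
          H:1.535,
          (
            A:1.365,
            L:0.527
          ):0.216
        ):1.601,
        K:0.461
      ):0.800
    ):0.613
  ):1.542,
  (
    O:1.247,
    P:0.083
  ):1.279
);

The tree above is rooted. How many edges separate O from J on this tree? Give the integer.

8

The MRCA of O and J is the root of the tree.
From O up to that node: 2 branches. From J up to the same node: 6 branches. Total: 2 + 6 = 8.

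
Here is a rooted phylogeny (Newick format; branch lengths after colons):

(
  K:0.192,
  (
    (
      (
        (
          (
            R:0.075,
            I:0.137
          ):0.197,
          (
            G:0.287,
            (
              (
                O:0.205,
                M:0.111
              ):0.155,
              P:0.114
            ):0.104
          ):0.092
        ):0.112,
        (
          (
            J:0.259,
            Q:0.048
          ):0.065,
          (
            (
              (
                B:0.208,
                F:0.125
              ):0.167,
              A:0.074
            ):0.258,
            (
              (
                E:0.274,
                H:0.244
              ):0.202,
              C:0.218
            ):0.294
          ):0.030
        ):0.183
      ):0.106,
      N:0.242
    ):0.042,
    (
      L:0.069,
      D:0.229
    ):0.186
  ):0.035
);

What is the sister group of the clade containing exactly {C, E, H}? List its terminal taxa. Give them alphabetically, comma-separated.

A, B, F

The clade containing exactly {C, E, H} attaches to the tree at the node subtending (((B,F),A),((E,H),C)).
The other lineage descending from that same node — the sister group — is ((B,F),A); its 3 tips in alphabetical order are the answer.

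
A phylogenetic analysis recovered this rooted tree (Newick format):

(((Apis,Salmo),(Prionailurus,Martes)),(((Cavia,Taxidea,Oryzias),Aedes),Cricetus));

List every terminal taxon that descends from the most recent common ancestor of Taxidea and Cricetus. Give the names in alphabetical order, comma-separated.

Tracing Taxidea: it sits inside (Cavia,Taxidea,Oryzias).
Tracing Cricetus: it sits inside (((Cavia,Taxidea,Oryzias),Aedes),Cricetus).
The smallest clade enclosing both is (((Cavia,Taxidea,Oryzias),Aedes),Cricetus); the answer is its 5 terminal taxa in alphabetical order.

Aedes, Cavia, Cricetus, Oryzias, Taxidea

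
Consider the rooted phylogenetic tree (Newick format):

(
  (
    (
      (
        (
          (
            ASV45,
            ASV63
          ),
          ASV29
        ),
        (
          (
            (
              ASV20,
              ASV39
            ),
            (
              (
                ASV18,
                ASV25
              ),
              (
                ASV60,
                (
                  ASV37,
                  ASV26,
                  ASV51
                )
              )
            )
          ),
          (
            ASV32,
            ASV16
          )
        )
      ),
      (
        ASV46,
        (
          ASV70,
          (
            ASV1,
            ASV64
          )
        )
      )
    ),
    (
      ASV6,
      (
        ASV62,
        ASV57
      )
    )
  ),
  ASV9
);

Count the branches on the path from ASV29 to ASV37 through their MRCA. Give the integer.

The MRCA of ASV29 and ASV37 is the node subtending (((ASV45,ASV63),ASV29),(((ASV20,ASV39),((ASV18,ASV25),(ASV60,(ASV37,ASV26,ASV51)))),(ASV32,ASV16))).
From ASV29 up to that node: 2 branches. From ASV37 up to the same node: 6 branches. Total: 2 + 6 = 8.

8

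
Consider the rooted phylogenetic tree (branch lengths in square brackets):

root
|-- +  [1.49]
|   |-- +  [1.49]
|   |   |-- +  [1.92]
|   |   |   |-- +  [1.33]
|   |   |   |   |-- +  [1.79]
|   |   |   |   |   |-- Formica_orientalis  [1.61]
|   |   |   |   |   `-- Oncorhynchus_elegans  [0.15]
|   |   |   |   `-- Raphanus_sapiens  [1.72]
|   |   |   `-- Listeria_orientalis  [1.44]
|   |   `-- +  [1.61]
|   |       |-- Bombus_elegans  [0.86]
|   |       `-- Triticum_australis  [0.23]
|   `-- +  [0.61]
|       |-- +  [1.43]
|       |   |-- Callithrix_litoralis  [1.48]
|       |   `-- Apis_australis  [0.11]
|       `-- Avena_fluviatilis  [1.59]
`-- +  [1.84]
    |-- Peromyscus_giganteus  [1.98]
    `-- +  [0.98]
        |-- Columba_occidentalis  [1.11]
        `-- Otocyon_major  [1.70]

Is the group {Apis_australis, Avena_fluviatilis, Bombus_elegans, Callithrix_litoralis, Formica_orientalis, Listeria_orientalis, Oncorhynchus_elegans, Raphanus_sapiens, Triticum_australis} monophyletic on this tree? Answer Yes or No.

The most recent common ancestor of these taxa subtends (((((Formica_orientalis,Oncorhynchus_elegans),Raphanus_sapiens),Listeria_orientalis),(Bombus_elegans,Triticum_australis)),((Callithrix_litoralis,Apis_australis),Avena_fluviatilis)).
That clade has exactly 9 tips — every listed taxon and nothing else — so the group is monophyletic.

Yes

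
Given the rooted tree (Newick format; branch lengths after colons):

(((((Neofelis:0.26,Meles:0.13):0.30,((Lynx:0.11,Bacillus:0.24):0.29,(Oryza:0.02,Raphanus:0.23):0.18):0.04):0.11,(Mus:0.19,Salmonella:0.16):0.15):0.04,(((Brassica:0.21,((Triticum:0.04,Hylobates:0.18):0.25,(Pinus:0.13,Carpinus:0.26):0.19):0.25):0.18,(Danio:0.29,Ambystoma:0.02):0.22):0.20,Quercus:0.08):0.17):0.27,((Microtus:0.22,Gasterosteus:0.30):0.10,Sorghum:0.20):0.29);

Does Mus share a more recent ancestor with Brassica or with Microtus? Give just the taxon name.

Brassica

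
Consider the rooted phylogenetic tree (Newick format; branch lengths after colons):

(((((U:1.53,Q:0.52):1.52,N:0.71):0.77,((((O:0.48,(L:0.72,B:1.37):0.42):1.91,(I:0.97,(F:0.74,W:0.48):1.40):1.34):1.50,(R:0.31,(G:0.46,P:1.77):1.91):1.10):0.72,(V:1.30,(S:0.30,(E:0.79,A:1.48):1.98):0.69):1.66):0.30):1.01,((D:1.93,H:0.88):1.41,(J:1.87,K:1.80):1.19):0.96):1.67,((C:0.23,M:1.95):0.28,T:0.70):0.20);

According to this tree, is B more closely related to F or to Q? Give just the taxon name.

F

The MRCA of B and F subtends ((O,(L,B)),(I,(F,W))) (6 taxa).
The MRCA of B and Q subtends (((U,Q),N),((((O,(L,B)),(I,(F,W))),(R,(G,P))),(V,(S,(E,A))))) (16 taxa).
The first is nested inside the second, so B shares a more recent common ancestor with F.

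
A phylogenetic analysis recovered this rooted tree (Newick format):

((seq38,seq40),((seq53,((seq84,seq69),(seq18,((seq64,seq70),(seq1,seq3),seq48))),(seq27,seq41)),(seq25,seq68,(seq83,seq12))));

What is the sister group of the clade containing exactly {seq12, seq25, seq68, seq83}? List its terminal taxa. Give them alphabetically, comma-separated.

seq1, seq18, seq27, seq3, seq41, seq48, seq53, seq64, seq69, seq70, seq84

The clade containing exactly {seq12, seq25, seq68, seq83} attaches to the tree at the node subtending ((seq53,((seq84,seq69),(seq18,((seq64,seq70),(seq1,seq3),seq48))),(seq27,seq41)),(seq25,seq68,(seq83,seq12))).
The other lineage descending from that same node — the sister group — is (seq53,((seq84,seq69),(seq18,((seq64,seq70),(seq1,seq3),seq48))),(seq27,seq41)); its 11 tips in alphabetical order are the answer.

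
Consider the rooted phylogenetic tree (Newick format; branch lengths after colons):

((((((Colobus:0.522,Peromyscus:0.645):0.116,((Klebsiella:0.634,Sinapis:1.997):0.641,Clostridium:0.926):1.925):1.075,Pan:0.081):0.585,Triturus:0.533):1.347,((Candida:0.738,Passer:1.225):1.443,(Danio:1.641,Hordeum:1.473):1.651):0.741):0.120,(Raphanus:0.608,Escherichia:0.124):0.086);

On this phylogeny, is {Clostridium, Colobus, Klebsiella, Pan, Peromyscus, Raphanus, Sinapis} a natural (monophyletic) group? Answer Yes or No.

The MRCA of the listed taxa is the root, so the smallest clade containing them is the whole tree.
That clade also contains Candida, Danio, Escherichia, Hordeum, Passer, Triturus, which are not in the proposed group, so the group is not monophyletic.

No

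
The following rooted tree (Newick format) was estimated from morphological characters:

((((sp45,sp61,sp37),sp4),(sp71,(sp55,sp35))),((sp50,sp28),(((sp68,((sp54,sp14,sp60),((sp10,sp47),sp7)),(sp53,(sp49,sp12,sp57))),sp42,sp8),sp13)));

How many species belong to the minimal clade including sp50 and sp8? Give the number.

16

The MRCA of sp50 and sp8 is the node subtending ((sp50,sp28),(((sp68,((sp54,sp14,sp60),((sp10,sp47),sp7)),(sp53,(sp49,sp12,sp57))),sp42,sp8),sp13)).
That clade contains 16 terminal taxa: sp10, sp12, sp13, sp14, sp28, sp42, sp47, sp49, sp50, sp53, sp54, sp57, sp60, sp68, sp7, sp8.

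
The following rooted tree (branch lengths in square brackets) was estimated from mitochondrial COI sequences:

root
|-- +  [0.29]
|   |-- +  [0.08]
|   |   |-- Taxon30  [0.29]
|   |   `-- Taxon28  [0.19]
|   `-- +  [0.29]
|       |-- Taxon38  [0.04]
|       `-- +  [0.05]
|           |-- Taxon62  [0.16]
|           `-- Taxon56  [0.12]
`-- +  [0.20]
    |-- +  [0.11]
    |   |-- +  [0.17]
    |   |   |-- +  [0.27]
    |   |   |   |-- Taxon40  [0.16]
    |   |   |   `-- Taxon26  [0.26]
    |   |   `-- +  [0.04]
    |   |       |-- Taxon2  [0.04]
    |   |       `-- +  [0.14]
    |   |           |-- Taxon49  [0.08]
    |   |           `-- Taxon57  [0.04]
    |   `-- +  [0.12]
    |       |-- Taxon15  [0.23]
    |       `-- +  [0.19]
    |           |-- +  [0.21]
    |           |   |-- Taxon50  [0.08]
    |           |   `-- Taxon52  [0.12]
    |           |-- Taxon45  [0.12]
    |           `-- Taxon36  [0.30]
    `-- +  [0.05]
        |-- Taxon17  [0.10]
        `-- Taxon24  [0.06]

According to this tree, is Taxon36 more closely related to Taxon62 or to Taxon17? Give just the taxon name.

The MRCA of Taxon36 and Taxon17 subtends ((((Taxon40,Taxon26),(Taxon2,(Taxon49,Taxon57))),(Taxon15,((Taxon50,Taxon52),Taxon45,Taxon36))),(Taxon17,Taxon24)) (12 taxa).
The MRCA of Taxon36 and Taxon62 is the root, subtending the entire tree (17 taxa).
The first is nested inside the second, so Taxon36 shares a more recent common ancestor with Taxon17.

Taxon17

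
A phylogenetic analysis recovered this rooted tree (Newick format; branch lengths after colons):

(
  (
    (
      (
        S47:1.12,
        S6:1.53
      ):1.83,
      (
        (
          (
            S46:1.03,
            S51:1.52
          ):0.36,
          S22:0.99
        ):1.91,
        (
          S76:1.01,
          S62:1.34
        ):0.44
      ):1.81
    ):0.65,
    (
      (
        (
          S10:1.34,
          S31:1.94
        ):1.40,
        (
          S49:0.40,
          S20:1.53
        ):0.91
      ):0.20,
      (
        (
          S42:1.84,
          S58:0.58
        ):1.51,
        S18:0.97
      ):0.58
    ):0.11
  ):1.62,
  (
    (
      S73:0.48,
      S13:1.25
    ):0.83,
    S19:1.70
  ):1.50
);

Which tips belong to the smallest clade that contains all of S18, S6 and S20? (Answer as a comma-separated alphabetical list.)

Tracing S18: it sits inside ((S42,S58),S18).
Tracing S6: it sits inside (S47,S6).
Tracing S20: it sits inside (S49,S20).
The smallest clade enclosing all 3 is (((S47,S6),(((S46,S51),S22),(S76,S62))),(((S10,S31),(S49,S20)),((S42,S58),S18))); the answer is its 14 terminal taxa in alphabetical order.

S10, S18, S20, S22, S31, S42, S46, S47, S49, S51, S58, S6, S62, S76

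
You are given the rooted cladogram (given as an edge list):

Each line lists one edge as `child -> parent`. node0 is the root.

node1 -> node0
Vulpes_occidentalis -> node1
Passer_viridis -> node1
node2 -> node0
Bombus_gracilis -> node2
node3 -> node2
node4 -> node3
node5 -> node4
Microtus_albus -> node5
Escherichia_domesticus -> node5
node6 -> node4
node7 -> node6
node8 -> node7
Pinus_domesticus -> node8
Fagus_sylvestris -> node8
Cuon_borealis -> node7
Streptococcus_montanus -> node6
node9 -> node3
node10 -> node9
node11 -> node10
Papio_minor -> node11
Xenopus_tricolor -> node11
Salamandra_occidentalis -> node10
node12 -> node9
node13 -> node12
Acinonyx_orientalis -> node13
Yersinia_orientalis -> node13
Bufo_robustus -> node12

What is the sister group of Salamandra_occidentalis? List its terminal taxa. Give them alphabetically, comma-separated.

Papio_minor, Xenopus_tricolor

Salamandra_occidentalis attaches to the tree at the node subtending ((Papio_minor,Xenopus_tricolor),Salamandra_occidentalis).
The other lineage descending from that same node — the sister group — is (Papio_minor,Xenopus_tricolor); its 2 tips in alphabetical order are the answer.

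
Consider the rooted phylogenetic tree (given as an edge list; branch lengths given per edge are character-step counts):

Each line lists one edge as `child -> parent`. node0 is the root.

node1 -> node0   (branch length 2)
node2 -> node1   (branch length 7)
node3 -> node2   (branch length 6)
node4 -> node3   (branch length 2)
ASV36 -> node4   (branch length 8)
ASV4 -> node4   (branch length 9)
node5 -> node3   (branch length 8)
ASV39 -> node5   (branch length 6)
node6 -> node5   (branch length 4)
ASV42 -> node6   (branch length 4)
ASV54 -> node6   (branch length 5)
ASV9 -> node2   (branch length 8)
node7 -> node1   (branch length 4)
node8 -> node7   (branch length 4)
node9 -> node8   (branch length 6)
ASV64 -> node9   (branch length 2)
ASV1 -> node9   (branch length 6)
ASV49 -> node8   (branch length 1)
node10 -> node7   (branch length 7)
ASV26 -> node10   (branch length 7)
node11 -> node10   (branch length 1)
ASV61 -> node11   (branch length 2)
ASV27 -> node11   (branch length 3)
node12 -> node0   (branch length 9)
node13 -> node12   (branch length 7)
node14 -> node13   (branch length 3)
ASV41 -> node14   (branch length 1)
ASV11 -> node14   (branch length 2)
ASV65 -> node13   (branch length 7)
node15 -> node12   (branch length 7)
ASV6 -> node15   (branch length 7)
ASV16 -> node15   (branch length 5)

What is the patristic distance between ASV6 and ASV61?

The path runs ASV6 → … → MRCA → … → ASV61; the MRCA is the root of the tree.
Branch lengths along that path: 7 + 7 + 9 + 2 + 4 + 7 + 1 + 2 = 39.

39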